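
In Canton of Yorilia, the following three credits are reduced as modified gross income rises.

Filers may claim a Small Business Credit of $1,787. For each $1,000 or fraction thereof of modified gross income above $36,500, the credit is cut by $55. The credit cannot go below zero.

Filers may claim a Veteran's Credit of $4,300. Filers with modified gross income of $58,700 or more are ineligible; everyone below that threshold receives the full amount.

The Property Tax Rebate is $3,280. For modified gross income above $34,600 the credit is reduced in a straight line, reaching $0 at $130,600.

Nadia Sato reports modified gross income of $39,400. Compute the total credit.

$9,038

Small Business Credit: income exceeds $36,500 by $2,900, which is 3 full-or-partial $1,000 increments; reduction = 3 × $55 = $165, leaving $1,622.
Veteran's Credit: $39,400 is below the $58,700 cutoff, so the full $4,300 applies.
Property Tax Rebate: $39,400 is $4,800 into a $96,000 phase-out range, leaving 91,200/96,000 of the credit: $3,280 × 91,200/96,000 = $3,116.
Total: $1,622 + $4,300 + $3,116 = $9,038.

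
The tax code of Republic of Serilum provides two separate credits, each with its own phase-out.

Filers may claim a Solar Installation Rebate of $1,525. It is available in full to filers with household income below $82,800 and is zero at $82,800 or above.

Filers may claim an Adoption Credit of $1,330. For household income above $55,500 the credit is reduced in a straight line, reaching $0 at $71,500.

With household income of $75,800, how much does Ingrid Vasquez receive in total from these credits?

$1,525

Solar Installation Rebate: $75,800 is below the $82,800 cutoff, so the full $1,525 applies.
Adoption Credit: $75,800 is at or above $71,500, so the credit is $0.
Total: $1,525 + $0 = $1,525.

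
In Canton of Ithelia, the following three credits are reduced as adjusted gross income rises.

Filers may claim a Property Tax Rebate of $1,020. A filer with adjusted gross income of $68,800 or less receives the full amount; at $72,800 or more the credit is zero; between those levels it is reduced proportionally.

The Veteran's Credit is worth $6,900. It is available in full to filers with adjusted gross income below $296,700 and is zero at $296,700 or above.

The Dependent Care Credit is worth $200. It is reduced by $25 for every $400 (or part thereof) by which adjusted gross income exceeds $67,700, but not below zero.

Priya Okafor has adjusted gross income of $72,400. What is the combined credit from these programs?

$7,002

Property Tax Rebate: $72,400 is $3,600 into a $4,000 phase-out range, leaving 400/4,000 of the credit: $1,020 × 400/4,000 = $102.
Veteran's Credit: $72,400 is below the $296,700 cutoff, so the full $6,900 applies.
Dependent Care Credit: income exceeds $67,700 by $4,700 → 12 increments × $25 = $300 ≥ base, so the credit is $0.
Total: $102 + $6,900 + $0 = $7,002.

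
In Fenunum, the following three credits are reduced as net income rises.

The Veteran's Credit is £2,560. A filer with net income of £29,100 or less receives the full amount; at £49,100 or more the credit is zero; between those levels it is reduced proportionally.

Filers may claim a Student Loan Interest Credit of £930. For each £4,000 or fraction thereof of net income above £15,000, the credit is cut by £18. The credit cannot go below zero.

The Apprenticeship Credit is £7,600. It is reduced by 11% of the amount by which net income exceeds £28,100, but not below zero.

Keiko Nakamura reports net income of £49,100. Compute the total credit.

Veteran's Credit: £49,100 is at or above £49,100, so the credit is £0.
Student Loan Interest Credit: income exceeds £15,000 by £34,100, which is 9 full-or-partial £4,000 increments; reduction = 9 × £18 = £162, leaving £768.
Apprenticeship Credit: 11% of the £21,000 excess over £28,100 is £2,310; credit = £7,600 − £2,310 = £5,290.
Total: £0 + £768 + £5,290 = £6,058.

£6,058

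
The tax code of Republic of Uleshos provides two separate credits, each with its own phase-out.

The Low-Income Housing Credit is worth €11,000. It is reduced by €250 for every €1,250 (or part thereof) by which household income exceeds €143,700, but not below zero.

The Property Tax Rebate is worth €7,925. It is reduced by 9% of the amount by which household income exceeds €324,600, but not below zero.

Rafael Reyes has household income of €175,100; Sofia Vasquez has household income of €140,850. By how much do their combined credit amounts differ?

Rafael (€175,100): Low-Income Housing Credit: income exceeds €143,700 by €31,400, which is 26 full-or-partial €1,250 increments; reduction = 26 × €250 = €6,500, leaving €4,500. Property Tax Rebate: €175,100 is at or below the €324,600 threshold, so the full €7,925 applies. total €4,500 + €7,925 = €12,425
Sofia (€140,850): Low-Income Housing Credit: €140,850 is at or below the €143,700 threshold, so the full €11,000 applies. Property Tax Rebate: €140,850 is at or below the €324,600 threshold, so the full €7,925 applies. total €11,000 + €7,925 = €18,925
Difference: |€12,425 − €18,925| = €6,500.

€6,500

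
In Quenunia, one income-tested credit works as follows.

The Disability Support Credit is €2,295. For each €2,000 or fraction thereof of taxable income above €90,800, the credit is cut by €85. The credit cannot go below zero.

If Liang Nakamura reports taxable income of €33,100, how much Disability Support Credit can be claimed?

Disability Support Credit: €33,100 is at or below the €90,800 threshold, so the full €2,295 applies.

€2,295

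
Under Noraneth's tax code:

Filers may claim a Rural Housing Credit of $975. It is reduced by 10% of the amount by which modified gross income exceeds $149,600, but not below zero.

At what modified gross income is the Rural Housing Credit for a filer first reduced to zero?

$159,350

The credit falls by 10% of each dollar above $149,600, so it reaches zero when the excess is $975 / 10% = $9,750: income = $149,600 + $9,750 = $159,350.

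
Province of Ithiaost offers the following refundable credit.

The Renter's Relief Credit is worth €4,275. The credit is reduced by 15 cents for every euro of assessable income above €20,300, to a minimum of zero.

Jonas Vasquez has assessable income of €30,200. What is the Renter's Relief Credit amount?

€2,790

Renter's Relief Credit: 15% of the €9,900 excess over €20,300 is €1,485; credit = €4,275 − €1,485 = €2,790.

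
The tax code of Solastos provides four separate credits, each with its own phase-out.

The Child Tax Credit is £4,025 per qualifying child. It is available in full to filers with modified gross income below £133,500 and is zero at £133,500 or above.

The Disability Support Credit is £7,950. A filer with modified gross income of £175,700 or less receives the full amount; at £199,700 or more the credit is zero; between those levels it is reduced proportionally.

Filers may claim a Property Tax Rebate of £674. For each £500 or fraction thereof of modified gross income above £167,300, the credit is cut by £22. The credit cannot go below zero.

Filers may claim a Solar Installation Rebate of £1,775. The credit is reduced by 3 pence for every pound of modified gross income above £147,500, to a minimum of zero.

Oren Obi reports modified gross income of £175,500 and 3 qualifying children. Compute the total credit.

Child Tax Credit: base = 3 × £4,025 = £12,075. £175,500 meets or exceeds the £133,500 cutoff, so the credit is £0.
Disability Support Credit: £175,500 is at or below the £175,700 threshold, so the full £7,950 applies.
Property Tax Rebate: income exceeds £167,300 by £8,200, which is 17 full-or-partial £500 increments; reduction = 17 × £22 = £374, leaving £300.
Solar Installation Rebate: 3% of the £28,000 excess over £147,500 is £840; credit = £1,775 − £840 = £935.
Total: £0 + £7,950 + £300 + £935 = £9,185.

£9,185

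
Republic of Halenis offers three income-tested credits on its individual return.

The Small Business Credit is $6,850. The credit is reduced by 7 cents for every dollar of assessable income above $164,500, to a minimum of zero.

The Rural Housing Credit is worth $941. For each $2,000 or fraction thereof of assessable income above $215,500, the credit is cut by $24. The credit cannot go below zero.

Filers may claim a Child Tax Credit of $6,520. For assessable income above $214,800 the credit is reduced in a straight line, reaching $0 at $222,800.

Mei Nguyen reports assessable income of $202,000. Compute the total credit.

Small Business Credit: 7% of the $37,500 excess over $164,500 is $2,625; credit = $6,850 − $2,625 = $4,225.
Rural Housing Credit: $202,000 is at or below the $215,500 threshold, so the full $941 applies.
Child Tax Credit: $202,000 is at or below the $214,800 threshold, so the full $6,520 applies.
Total: $4,225 + $941 + $6,520 = $11,686.

$11,686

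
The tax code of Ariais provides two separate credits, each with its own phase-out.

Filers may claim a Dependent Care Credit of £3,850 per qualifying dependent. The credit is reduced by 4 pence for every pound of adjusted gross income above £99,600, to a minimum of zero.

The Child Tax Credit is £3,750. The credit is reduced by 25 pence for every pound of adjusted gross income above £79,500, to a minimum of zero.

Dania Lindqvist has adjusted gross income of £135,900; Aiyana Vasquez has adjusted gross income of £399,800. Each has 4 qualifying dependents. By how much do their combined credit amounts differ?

Dania (£135,900): Dependent Care Credit: base = 4 × £3,850 = £15,400. 4% of the £36,300 excess over £99,600 is £1,452; credit = £15,400 − £1,452 = £13,948. Child Tax Credit: 25% of the £56,400 excess over £79,500 is £14,100 ≥ base, so the credit is £0. total £13,948 + £0 = £13,948
Aiyana (£399,800): Dependent Care Credit: base = 4 × £3,850 = £15,400. 4% of the £300,200 excess over £99,600 is £12,008; credit = £15,400 − £12,008 = £3,392. Child Tax Credit: 25% of the £320,300 excess over £79,500 is £80,075 ≥ base, so the credit is £0. total £3,392 + £0 = £3,392
Difference: |£13,948 − £3,392| = £10,556.

£10,556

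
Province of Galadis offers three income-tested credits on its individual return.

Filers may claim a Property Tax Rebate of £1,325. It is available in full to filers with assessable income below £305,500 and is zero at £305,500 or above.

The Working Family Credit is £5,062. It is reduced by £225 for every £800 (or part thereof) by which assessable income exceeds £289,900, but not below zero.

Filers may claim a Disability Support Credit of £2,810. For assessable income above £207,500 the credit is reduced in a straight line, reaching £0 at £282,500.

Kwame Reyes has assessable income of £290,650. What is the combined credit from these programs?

£6,162

Property Tax Rebate: £290,650 is below the £305,500 cutoff, so the full £1,325 applies.
Working Family Credit: income exceeds £289,900 by £750, which is 1 full-or-partial £800 increment; reduction = 1 × £225 = £225, leaving £4,837.
Disability Support Credit: £290,650 is at or above £282,500, so the credit is £0.
Total: £1,325 + £4,837 + £0 = £6,162.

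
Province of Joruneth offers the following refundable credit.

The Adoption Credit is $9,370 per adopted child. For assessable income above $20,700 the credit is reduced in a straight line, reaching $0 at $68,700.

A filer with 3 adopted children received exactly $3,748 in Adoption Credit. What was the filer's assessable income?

Full credit = 3 × $9,370 = $28,110.
$3,748 is 3,748/28,110 of the full $28,110, so 24,362/28,110 of the $48,000 range has been used: income = $20,700 + $48,000 × 24,362/28,110 = $62,300.

$62,300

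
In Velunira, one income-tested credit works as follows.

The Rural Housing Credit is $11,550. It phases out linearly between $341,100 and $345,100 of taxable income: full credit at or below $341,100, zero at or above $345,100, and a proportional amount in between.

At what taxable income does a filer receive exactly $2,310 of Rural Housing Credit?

$344,300

$2,310 is 2,310/11,550 of the full $11,550, so 9,240/11,550 of the $4,000 range has been used: income = $341,100 + $4,000 × 9,240/11,550 = $344,300.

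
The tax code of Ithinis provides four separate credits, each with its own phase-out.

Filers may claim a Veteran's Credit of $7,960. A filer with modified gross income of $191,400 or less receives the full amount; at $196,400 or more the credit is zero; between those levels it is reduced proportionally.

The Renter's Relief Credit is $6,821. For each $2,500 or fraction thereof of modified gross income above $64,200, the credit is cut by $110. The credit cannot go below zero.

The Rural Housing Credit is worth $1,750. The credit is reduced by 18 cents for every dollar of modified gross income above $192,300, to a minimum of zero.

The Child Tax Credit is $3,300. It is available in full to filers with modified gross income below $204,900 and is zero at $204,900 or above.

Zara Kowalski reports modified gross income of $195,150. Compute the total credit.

$7,518

Veteran's Credit: $195,150 is $3,750 into a $5,000 phase-out range, leaving 1,250/5,000 of the credit: $7,960 × 1,250/5,000 = $1,990.
Renter's Relief Credit: income exceeds $64,200 by $130,950, which is 53 full-or-partial $2,500 increments; reduction = 53 × $110 = $5,830, leaving $991.
Rural Housing Credit: 18% of the $2,850 excess over $192,300 is $513; credit = $1,750 − $513 = $1,237.
Child Tax Credit: $195,150 is below the $204,900 cutoff, so the full $3,300 applies.
Total: $1,990 + $991 + $1,237 + $3,300 = $7,518.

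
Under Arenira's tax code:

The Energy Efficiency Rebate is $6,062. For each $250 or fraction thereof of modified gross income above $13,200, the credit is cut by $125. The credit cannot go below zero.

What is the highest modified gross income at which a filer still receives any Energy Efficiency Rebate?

After 48 increments the reduction is 48 × $125 = $6,000, leaving $62; one more increment wipes it out. Increment 48 ends at excess 48 × $250 = $12,000, so the highest qualifying income is $13,200 + $12,000 = $25,200.

$25,200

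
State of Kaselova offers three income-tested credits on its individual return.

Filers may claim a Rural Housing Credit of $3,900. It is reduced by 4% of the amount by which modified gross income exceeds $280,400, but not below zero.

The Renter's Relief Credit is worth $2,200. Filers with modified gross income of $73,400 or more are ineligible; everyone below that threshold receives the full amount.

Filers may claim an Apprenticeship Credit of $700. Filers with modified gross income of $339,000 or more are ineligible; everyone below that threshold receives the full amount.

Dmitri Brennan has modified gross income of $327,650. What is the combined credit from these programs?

$2,710

Rural Housing Credit: 4% of the $47,250 excess over $280,400 is $1,890; credit = $3,900 − $1,890 = $2,010.
Renter's Relief Credit: $327,650 meets or exceeds the $73,400 cutoff, so the credit is $0.
Apprenticeship Credit: $327,650 is below the $339,000 cutoff, so the full $700 applies.
Total: $2,010 + $0 + $700 = $2,710.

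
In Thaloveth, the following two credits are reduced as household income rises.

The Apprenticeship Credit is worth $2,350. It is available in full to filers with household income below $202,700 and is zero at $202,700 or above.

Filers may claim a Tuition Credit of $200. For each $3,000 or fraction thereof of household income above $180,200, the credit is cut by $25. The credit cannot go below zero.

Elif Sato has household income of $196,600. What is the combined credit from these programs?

Apprenticeship Credit: $196,600 is below the $202,700 cutoff, so the full $2,350 applies.
Tuition Credit: income exceeds $180,200 by $16,400, which is 6 full-or-partial $3,000 increments; reduction = 6 × $25 = $150, leaving $50.
Total: $2,350 + $50 = $2,400.

$2,400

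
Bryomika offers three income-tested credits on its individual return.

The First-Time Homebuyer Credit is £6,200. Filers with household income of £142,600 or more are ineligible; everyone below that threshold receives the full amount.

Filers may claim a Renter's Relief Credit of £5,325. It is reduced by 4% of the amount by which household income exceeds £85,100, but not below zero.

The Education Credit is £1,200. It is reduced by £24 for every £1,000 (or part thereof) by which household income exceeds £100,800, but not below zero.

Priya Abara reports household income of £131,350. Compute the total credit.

First-Time Homebuyer Credit: £131,350 is below the £142,600 cutoff, so the full £6,200 applies.
Renter's Relief Credit: 4% of the £46,250 excess over £85,100 is £1,850; credit = £5,325 − £1,850 = £3,475.
Education Credit: income exceeds £100,800 by £30,550, which is 31 full-or-partial £1,000 increments; reduction = 31 × £24 = £744, leaving £456.
Total: £6,200 + £3,475 + £456 = £10,131.

£10,131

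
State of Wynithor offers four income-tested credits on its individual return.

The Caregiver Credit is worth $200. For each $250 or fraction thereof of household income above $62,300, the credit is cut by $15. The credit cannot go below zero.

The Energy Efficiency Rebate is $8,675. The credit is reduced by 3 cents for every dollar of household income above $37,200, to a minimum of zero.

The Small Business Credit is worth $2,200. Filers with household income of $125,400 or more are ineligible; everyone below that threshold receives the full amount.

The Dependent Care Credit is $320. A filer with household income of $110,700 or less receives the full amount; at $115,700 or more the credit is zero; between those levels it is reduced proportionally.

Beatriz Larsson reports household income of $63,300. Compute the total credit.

$10,552

Caregiver Credit: income exceeds $62,300 by $1,000, which is 4 full-or-partial $250 increments; reduction = 4 × $15 = $60, leaving $140.
Energy Efficiency Rebate: 3% of the $26,100 excess over $37,200 is $783; credit = $8,675 − $783 = $7,892.
Small Business Credit: $63,300 is below the $125,400 cutoff, so the full $2,200 applies.
Dependent Care Credit: $63,300 is at or below the $110,700 threshold, so the full $320 applies.
Total: $140 + $7,892 + $2,200 + $320 = $10,552.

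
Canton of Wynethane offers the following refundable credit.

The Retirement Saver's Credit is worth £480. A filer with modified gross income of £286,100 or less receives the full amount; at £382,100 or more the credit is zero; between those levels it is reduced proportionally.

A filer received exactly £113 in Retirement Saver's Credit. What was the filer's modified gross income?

£113 is 113/480 of the full £480, so 367/480 of the £96,000 range has been used: income = £286,100 + £96,000 × 367/480 = £359,500.

£359,500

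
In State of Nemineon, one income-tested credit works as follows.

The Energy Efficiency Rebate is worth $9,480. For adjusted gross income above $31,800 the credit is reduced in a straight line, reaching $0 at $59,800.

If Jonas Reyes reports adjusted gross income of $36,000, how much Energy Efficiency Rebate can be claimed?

Energy Efficiency Rebate: $36,000 is $4,200 into a $28,000 phase-out range, leaving 23,800/28,000 of the credit: $9,480 × 23,800/28,000 = $8,058.

$8,058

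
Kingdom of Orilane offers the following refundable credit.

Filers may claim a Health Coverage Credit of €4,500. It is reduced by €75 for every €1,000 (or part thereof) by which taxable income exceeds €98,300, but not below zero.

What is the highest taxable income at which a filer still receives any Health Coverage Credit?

€157,300

After 59 increments the reduction is 59 × €75 = €4,425, leaving €75; one more increment wipes it out. Increment 59 ends at excess 59 × €1,000 = €59,000, so the highest qualifying income is €98,300 + €59,000 = €157,300.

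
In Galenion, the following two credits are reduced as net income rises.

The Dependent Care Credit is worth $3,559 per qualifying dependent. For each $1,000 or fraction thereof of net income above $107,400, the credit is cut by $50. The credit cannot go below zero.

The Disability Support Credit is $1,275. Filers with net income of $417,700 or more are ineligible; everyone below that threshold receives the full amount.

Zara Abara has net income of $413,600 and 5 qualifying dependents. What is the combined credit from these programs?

$3,720

Dependent Care Credit: base = 5 × $3,559 = $17,795. income exceeds $107,400 by $306,200, which is 307 full-or-partial $1,000 increments; reduction = 307 × $50 = $15,350, leaving $2,445.
Disability Support Credit: $413,600 is below the $417,700 cutoff, so the full $1,275 applies.
Total: $2,445 + $1,275 = $3,720.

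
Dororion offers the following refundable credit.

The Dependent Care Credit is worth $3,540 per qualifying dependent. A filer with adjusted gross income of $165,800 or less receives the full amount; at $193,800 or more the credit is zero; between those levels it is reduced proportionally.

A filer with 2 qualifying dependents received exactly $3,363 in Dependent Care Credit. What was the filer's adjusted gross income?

Full credit = 2 × $3,540 = $7,080.
$3,363 is 3,363/7,080 of the full $7,080, so 3,717/7,080 of the $28,000 range has been used: income = $165,800 + $28,000 × 3,717/7,080 = $180,500.

$180,500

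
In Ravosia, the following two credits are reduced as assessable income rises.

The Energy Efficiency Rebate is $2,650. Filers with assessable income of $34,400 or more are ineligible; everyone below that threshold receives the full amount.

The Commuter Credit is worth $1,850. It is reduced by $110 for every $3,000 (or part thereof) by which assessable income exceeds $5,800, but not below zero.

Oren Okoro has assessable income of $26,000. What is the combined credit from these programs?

Energy Efficiency Rebate: $26,000 is below the $34,400 cutoff, so the full $2,650 applies.
Commuter Credit: income exceeds $5,800 by $20,200, which is 7 full-or-partial $3,000 increments; reduction = 7 × $110 = $770, leaving $1,080.
Total: $2,650 + $1,080 = $3,730.

$3,730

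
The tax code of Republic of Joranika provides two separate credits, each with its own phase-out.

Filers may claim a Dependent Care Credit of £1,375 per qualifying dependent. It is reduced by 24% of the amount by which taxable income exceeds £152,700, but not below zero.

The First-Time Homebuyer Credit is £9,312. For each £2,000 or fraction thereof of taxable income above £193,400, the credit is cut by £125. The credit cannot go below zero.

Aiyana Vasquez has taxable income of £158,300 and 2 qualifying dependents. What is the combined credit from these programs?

Dependent Care Credit: base = 2 × £1,375 = £2,750. 24% of the £5,600 excess over £152,700 is £1,344; credit = £2,750 − £1,344 = £1,406.
First-Time Homebuyer Credit: £158,300 is at or below the £193,400 threshold, so the full £9,312 applies.
Total: £1,406 + £9,312 = £10,718.

£10,718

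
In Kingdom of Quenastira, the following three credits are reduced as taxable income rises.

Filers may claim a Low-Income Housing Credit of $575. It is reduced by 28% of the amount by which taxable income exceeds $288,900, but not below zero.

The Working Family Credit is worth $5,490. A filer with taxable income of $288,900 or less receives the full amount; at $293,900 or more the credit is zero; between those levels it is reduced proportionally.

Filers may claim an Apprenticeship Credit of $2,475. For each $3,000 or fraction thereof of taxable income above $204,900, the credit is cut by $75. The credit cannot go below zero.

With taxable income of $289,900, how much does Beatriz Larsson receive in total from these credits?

$4,987

Low-Income Housing Credit: 28% of the $1,000 excess over $288,900 is $280; credit = $575 − $280 = $295.
Working Family Credit: $289,900 is $1,000 into a $5,000 phase-out range, leaving 4,000/5,000 of the credit: $5,490 × 4,000/5,000 = $4,392.
Apprenticeship Credit: income exceeds $204,900 by $85,000, which is 29 full-or-partial $3,000 increments; reduction = 29 × $75 = $2,175, leaving $300.
Total: $295 + $4,392 + $300 = $4,987.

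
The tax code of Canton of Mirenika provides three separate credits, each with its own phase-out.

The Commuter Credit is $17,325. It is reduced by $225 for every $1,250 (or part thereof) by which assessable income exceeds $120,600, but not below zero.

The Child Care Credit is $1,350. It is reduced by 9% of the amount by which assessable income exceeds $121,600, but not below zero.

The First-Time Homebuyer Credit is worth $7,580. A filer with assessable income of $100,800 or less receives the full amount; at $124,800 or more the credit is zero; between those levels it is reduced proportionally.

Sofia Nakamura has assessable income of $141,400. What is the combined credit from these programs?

Commuter Credit: income exceeds $120,600 by $20,800, which is 17 full-or-partial $1,250 increments; reduction = 17 × $225 = $3,825, leaving $13,500.
Child Care Credit: 9% of the $19,800 excess over $121,600 is $1,782 ≥ base, so the credit is $0.
First-Time Homebuyer Credit: $141,400 is at or above $124,800, so the credit is $0.
Total: $13,500 + $0 + $0 = $13,500.

$13,500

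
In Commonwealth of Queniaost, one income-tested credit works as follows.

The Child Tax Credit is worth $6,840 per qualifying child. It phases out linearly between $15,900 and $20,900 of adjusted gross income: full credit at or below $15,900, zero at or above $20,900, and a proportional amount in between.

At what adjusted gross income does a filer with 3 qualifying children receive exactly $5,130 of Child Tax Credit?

Full credit = 3 × $6,840 = $20,520.
$5,130 is 5,130/20,520 of the full $20,520, so 15,390/20,520 of the $5,000 range has been used: income = $15,900 + $5,000 × 15,390/20,520 = $19,650.

$19,650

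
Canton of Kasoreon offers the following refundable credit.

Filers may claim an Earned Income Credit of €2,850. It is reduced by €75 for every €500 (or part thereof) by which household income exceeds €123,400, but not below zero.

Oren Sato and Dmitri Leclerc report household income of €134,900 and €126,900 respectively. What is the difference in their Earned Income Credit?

€1,200

Oren (€134,900): Earned Income Credit: income exceeds €123,400 by €11,500, which is 23 full-or-partial €500 increments; reduction = 23 × €75 = €1,725, leaving €1,125.
Dmitri (€126,900): Earned Income Credit: income exceeds €123,400 by €3,500, which is 7 full-or-partial €500 increments; reduction = 7 × €75 = €525, leaving €2,325.
Difference: |€1,125 − €2,325| = €1,200.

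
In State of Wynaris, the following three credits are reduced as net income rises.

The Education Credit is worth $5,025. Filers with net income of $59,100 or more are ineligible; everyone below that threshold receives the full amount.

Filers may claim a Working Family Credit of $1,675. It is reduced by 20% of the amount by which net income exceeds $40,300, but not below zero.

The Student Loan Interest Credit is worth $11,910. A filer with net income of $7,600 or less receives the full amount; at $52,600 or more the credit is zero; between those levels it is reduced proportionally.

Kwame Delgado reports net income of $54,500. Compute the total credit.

Education Credit: $54,500 is below the $59,100 cutoff, so the full $5,025 applies.
Working Family Credit: 20% of the $14,200 excess over $40,300 is $2,840 ≥ base, so the credit is $0.
Student Loan Interest Credit: $54,500 is at or above $52,600, so the credit is $0.
Total: $5,025 + $0 + $0 = $5,025.

$5,025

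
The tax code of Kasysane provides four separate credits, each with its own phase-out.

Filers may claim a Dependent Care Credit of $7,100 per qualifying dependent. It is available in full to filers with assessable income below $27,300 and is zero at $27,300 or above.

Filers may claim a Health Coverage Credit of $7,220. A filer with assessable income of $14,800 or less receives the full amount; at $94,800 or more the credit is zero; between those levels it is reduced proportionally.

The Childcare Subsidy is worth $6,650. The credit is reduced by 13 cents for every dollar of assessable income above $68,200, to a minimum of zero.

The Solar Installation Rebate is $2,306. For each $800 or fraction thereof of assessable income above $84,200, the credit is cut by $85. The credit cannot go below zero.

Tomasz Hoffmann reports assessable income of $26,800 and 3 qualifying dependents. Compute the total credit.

$36,393

Dependent Care Credit: base = 3 × $7,100 = $21,300. $26,800 is below the $27,300 cutoff, so the full $21,300 applies.
Health Coverage Credit: $26,800 is $12,000 into a $80,000 phase-out range, leaving 68,000/80,000 of the credit: $7,220 × 68,000/80,000 = $6,137.
Childcare Subsidy: $26,800 is at or below the $68,200 threshold, so the full $6,650 applies.
Solar Installation Rebate: $26,800 is at or below the $84,200 threshold, so the full $2,306 applies.
Total: $21,300 + $6,137 + $6,650 + $2,306 = $36,393.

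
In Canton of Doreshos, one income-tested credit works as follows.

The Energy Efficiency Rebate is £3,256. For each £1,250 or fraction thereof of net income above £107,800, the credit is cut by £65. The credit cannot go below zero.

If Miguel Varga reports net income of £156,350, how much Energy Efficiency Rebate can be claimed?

Energy Efficiency Rebate: income exceeds £107,800 by £48,550, which is 39 full-or-partial £1,250 increments; reduction = 39 × £65 = £2,535, leaving £721.

£721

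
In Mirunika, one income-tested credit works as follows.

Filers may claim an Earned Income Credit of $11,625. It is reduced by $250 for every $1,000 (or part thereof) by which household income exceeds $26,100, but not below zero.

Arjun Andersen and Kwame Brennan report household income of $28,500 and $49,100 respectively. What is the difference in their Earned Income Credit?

$5,000

Arjun ($28,500): Earned Income Credit: income exceeds $26,100 by $2,400, which is 3 full-or-partial $1,000 increments; reduction = 3 × $250 = $750, leaving $10,875.
Kwame ($49,100): Earned Income Credit: income exceeds $26,100 by $23,000, which is 23 full-or-partial $1,000 increments; reduction = 23 × $250 = $5,750, leaving $5,875.
Difference: |$10,875 − $5,875| = $5,000.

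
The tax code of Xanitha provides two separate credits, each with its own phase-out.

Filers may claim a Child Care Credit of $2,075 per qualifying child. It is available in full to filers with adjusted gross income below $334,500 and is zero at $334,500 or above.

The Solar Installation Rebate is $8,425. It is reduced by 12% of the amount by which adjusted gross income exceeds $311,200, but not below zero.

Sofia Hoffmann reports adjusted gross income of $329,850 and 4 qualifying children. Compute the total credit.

Child Care Credit: base = 4 × $2,075 = $8,300. $329,850 is below the $334,500 cutoff, so the full $8,300 applies.
Solar Installation Rebate: 12% of the $18,650 excess over $311,200 is $2,238; credit = $8,425 − $2,238 = $6,187.
Total: $8,300 + $6,187 = $14,487.

$14,487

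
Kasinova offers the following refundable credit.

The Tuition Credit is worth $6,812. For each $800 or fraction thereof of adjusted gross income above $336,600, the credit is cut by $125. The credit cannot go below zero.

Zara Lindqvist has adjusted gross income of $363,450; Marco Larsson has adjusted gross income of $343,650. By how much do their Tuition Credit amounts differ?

Zara ($363,450): Tuition Credit: income exceeds $336,600 by $26,850, which is 34 full-or-partial $800 increments; reduction = 34 × $125 = $4,250, leaving $2,562.
Marco ($343,650): Tuition Credit: income exceeds $336,600 by $7,050, which is 9 full-or-partial $800 increments; reduction = 9 × $125 = $1,125, leaving $5,687.
Difference: |$2,562 − $5,687| = $3,125.

$3,125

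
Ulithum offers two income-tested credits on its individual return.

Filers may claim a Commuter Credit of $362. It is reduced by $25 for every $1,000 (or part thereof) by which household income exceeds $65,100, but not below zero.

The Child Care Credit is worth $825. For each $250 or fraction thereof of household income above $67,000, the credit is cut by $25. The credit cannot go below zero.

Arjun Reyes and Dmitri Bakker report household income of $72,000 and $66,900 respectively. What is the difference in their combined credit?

Arjun ($72,000): Commuter Credit: income exceeds $65,100 by $6,900, which is 7 full-or-partial $1,000 increments; reduction = 7 × $25 = $175, leaving $187. Child Care Credit: income exceeds $67,000 by $5,000, which is 20 full-or-partial $250 increments; reduction = 20 × $25 = $500, leaving $325. total $187 + $325 = $512
Dmitri ($66,900): Commuter Credit: income exceeds $65,100 by $1,800, which is 2 full-or-partial $1,000 increments; reduction = 2 × $25 = $50, leaving $312. Child Care Credit: $66,900 is at or below the $67,000 threshold, so the full $825 applies. total $312 + $825 = $1,137
Difference: |$512 − $1,137| = $625.

$625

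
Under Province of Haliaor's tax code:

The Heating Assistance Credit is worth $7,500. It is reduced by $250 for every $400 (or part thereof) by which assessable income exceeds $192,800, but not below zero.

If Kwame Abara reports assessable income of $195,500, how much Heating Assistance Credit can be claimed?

$5,750

Heating Assistance Credit: income exceeds $192,800 by $2,700, which is 7 full-or-partial $400 increments; reduction = 7 × $250 = $1,750, leaving $5,750.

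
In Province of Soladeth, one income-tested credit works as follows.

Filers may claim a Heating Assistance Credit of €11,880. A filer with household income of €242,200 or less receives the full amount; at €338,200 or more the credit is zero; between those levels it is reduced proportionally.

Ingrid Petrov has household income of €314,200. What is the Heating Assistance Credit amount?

Heating Assistance Credit: €314,200 is €72,000 into a €96,000 phase-out range, leaving 24,000/96,000 of the credit: €11,880 × 24,000/96,000 = €2,970.

€2,970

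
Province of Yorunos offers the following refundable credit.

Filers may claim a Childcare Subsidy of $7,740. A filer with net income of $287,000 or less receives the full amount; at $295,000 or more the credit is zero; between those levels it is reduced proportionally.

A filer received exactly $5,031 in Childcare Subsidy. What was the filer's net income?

$5,031 is 5,031/7,740 of the full $7,740, so 2,709/7,740 of the $8,000 range has been used: income = $287,000 + $8,000 × 2,709/7,740 = $289,800.

$289,800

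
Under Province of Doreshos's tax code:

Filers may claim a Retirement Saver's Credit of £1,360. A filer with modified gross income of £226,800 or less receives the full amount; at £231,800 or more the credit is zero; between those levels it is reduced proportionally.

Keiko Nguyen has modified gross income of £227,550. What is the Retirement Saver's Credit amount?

Retirement Saver's Credit: £227,550 is £750 into a £5,000 phase-out range, leaving 4,250/5,000 of the credit: £1,360 × 4,250/5,000 = £1,156.

£1,156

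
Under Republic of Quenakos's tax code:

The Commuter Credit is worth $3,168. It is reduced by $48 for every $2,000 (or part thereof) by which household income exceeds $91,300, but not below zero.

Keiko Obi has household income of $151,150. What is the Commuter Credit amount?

$1,728

Commuter Credit: income exceeds $91,300 by $59,850, which is 30 full-or-partial $2,000 increments; reduction = 30 × $48 = $1,440, leaving $1,728.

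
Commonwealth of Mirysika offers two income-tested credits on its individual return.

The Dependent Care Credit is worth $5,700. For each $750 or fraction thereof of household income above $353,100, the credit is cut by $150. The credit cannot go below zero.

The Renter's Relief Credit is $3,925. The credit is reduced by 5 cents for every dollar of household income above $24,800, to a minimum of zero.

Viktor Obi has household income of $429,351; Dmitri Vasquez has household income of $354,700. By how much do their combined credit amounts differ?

Viktor ($429,351): Dependent Care Credit: income exceeds $353,100 by $76,251 → 102 increments × $150 = $15,300 ≥ base, so the credit is $0. Renter's Relief Credit: 5% of the $404,551 excess over $24,800 is $20,227.55 ≥ base, so the credit is $0. total $0 + $0 = $0
Dmitri ($354,700): Dependent Care Credit: income exceeds $353,100 by $1,600, which is 3 full-or-partial $750 increments; reduction = 3 × $150 = $450, leaving $5,250. Renter's Relief Credit: 5% of the $329,900 excess over $24,800 is $16,495 ≥ base, so the credit is $0. total $5,250 + $0 = $5,250
Difference: |$0 − $5,250| = $5,250.

$5,250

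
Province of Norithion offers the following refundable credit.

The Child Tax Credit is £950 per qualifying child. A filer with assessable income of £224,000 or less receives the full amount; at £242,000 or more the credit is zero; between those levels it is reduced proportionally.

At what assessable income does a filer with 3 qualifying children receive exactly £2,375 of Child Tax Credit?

Full credit = 3 × £950 = £2,850.
£2,375 is 2,375/2,850 of the full £2,850, so 475/2,850 of the £18,000 range has been used: income = £224,000 + £18,000 × 475/2,850 = £227,000.

£227,000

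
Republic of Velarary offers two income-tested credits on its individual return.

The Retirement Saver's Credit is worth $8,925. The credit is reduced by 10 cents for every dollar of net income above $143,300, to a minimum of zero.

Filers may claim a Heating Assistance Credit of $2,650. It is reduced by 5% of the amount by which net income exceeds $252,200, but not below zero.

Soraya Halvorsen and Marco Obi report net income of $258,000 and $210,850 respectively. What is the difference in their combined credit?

Soraya ($258,000): Retirement Saver's Credit: 10% of the $114,700 excess over $143,300 is $11,470 ≥ base, so the credit is $0. Heating Assistance Credit: 5% of the $5,800 excess over $252,200 is $290; credit = $2,650 − $290 = $2,360. total $0 + $2,360 = $2,360
Marco ($210,850): Retirement Saver's Credit: 10% of the $67,550 excess over $143,300 is $6,755; credit = $8,925 − $6,755 = $2,170. Heating Assistance Credit: $210,850 is at or below the $252,200 threshold, so the full $2,650 applies. total $2,170 + $2,650 = $4,820
Difference: |$2,360 − $4,820| = $2,460.

$2,460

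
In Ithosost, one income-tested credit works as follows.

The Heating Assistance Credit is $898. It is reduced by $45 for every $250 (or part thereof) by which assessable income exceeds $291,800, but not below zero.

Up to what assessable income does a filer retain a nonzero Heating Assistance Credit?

$296,550

After 19 increments the reduction is 19 × $45 = $855, leaving $43; one more increment wipes it out. Increment 19 ends at excess 19 × $250 = $4,750, so the highest qualifying income is $291,800 + $4,750 = $296,550.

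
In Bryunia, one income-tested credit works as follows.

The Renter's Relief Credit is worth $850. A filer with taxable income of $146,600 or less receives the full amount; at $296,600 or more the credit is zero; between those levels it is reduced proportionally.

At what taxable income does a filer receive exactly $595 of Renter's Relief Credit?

$595 is 595/850 of the full $850, so 255/850 of the $150,000 range has been used: income = $146,600 + $150,000 × 255/850 = $191,600.

$191,600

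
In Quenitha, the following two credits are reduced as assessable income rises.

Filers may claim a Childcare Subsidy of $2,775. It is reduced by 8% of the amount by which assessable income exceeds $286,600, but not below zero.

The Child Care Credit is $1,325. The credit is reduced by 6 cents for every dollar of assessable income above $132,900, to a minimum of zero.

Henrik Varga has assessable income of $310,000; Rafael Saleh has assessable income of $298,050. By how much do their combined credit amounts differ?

$956

Henrik ($310,000): Childcare Subsidy: 8% of the $23,400 excess over $286,600 is $1,872; credit = $2,775 − $1,872 = $903. Child Care Credit: 6% of the $177,100 excess over $132,900 is $10,626 ≥ base, so the credit is $0. total $903 + $0 = $903
Rafael ($298,050): Childcare Subsidy: 8% of the $11,450 excess over $286,600 is $916; credit = $2,775 − $916 = $1,859. Child Care Credit: 6% of the $165,150 excess over $132,900 is $9,909 ≥ base, so the credit is $0. total $1,859 + $0 = $1,859
Difference: |$903 − $1,859| = $956.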